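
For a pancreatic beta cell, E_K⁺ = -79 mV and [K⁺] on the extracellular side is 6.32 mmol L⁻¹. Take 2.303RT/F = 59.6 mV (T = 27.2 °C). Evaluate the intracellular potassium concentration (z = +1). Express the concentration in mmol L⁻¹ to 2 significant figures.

Nernst: E = (59.6/1) · log₁₀([out]/[in]), so log₁₀([out]/[in]) = -79.0 × 1 / 59.6 = -1.3255.
[out]/[in] = 10^(-1.3255) = 0.04726.
[in] = 6.32 / 0.04726 = 133.7 mmol L⁻¹.

130 mmol L⁻¹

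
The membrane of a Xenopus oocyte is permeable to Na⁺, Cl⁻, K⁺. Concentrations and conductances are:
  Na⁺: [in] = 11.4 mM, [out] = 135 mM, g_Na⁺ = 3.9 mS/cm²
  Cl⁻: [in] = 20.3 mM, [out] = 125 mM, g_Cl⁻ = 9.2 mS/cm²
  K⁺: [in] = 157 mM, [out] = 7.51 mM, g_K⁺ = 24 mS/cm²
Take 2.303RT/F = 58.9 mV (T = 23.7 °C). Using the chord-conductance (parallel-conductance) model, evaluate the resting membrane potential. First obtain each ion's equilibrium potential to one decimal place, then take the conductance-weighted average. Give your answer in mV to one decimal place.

-55.2 mV

E_Na⁺ = (58.9/1)·log₁₀(135/11.4) = 63.2 mV
E_Cl⁻ = (58.9/-1)·log₁₀(125/20.3) = -46.5 mV
E_K⁺ = (58.9/1)·log₁₀(7.51/157) = -77.8 mV
Vm = (Σ gᵢEᵢ)/(Σ gᵢ) = (3.9·63.2 + 9.2·-46.5 + 24·-77.8) / (3.9 + 9.2 + 24)
= -2048.52 / 37.1 = -55.22 mV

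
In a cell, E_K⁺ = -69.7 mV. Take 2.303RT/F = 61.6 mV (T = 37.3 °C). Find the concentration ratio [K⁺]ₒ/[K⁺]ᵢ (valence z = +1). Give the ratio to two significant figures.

log₁₀([out]/[in]) = E·z/(61.6) = -69.7 × 1 / 61.6 = -1.1315
[out]/[in] = 10^(-1.1315) = 0.07388

0.074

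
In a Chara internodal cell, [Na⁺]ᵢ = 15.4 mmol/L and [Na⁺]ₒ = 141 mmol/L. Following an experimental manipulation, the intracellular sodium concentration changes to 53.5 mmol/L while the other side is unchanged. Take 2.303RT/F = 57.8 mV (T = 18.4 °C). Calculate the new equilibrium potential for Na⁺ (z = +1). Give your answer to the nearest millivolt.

24 mV

After the shift: [Na⁺]_out = 141, [Na⁺]_in = 53.5 mmol/L.
E_new = (57.8/1)·log₁₀(141/53.5) = 57.80 · (0.4209) = 24.33 mV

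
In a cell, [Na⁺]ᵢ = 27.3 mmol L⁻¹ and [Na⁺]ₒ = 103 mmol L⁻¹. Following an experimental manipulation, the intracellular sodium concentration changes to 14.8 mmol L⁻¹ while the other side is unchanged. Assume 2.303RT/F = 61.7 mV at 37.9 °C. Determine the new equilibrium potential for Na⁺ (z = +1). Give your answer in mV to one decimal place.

After the shift: [Na⁺]_out = 103, [Na⁺]_in = 14.8 mmol L⁻¹.
E_new = (61.7/1)·log₁₀(103/14.8) = 61.70 · (0.8426) = 51.99 mV

52.0 mV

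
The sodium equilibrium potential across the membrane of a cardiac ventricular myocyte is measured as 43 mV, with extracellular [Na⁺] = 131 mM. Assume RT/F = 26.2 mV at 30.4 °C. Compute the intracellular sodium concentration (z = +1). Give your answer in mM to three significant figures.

25.4 mM

Nernst: E = (26.2/1) · ln([out]/[in]), so ln([out]/[in]) = 43.0 × 1 / 26.2 = 1.6412.
[out]/[in] = e^(1.6412) = 5.161.
[in] = 131 / 5.161 = 25.38 mM.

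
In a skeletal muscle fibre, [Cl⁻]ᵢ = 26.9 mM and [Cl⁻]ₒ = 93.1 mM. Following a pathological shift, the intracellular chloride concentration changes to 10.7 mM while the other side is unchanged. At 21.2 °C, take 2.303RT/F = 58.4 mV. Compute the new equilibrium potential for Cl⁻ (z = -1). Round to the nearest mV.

-55 mV

After the shift: [Cl⁻]_out = 93.1, [Cl⁻]_in = 10.7 mM.
E_new = (58.4/-1)·log₁₀(93.1/10.7) = -58.40 · (0.9396) = -54.87 mV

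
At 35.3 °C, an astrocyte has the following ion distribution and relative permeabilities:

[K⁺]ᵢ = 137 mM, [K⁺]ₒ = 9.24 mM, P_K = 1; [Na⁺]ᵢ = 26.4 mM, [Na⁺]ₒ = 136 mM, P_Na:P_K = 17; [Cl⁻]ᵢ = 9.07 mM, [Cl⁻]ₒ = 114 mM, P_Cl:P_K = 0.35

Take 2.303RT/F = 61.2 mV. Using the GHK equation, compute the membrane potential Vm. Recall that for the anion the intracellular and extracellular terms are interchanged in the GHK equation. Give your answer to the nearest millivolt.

Vm = 61.2 · log₁₀[(Σ P·[cation]ₒ + Σ P·[anion]ᵢ) / (Σ P·[cation]ᵢ + Σ P·[anion]ₒ)]
Numerator = 1×9.24 + 17×136 + 0.35×9.07 = 2324
Denominator = 1×137 + 17×26.4 + 0.35×114 = 625.7
Vm = 61.2 · log₁₀(3.7149) = 61.2 × (0.5699) = 34.88 mV

35 mV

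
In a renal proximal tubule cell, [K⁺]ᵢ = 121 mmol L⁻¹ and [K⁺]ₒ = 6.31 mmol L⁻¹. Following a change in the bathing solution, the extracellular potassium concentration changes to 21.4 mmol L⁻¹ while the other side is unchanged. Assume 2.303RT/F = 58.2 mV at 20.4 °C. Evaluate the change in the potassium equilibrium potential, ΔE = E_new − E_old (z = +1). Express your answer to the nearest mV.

31 mV

E_old = (58.2/1)·log₁₀(6.31/121) = -74.66 mV
E_new = (58.2/1)·log₁₀(21.4/121) = -43.79 mV
ΔE = -43.79 − (-74.66) = 30.87 mV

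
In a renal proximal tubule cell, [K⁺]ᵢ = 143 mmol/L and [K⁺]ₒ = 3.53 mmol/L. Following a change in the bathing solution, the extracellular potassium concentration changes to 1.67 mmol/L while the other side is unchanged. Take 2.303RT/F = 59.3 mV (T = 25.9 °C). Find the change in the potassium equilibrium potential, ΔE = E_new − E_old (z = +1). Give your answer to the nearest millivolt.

-19 mV

E_old = (59.3/1)·log₁₀(3.53/143) = -95.33 mV
E_new = (59.3/1)·log₁₀(1.67/143) = -114.60 mV
ΔE = -114.60 − (-95.33) = -19.28 mV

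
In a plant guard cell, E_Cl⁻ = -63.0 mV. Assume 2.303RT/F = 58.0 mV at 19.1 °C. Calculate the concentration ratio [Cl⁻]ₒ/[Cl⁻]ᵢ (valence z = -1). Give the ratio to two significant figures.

12

log₁₀([out]/[in]) = E·z/(58.0) = -63.0 × -1 / 58.0 = 1.0862
[out]/[in] = 10^(1.0862) = 12.2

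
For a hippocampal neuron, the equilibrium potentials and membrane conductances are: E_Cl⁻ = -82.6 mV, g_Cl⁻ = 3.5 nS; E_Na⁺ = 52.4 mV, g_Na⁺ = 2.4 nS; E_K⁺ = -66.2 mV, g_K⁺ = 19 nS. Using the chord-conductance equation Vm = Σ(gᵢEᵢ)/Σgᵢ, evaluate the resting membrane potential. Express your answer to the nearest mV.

Σ gᵢEᵢ = 3.5·(-82.6) + 2.4·(52.4) + 19·(-66.2) = -1421.14
Σ gᵢ = 3.5 + 2.4 + 19 = 24.9
Vm = -1421.14 / 24.9 = -57.07 mV

-57 mV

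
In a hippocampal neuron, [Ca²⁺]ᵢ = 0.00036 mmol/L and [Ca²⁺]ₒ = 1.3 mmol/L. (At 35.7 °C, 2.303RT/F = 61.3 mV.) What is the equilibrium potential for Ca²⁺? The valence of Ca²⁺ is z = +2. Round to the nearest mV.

109 mV

E = (61.3/z) · log₁₀([Ca²⁺]_out/[Ca²⁺]_in) with z = +2.
= (61.3/2) · log₁₀(1.3/0.00036) = 30.65 · log₁₀(3611)
= 30.65 · (3.5576) = 109.04 mV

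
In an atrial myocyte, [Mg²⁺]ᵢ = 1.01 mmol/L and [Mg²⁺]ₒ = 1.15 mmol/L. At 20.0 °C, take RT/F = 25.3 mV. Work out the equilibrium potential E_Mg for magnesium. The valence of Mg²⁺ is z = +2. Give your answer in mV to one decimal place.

1.6 mV

E = (25.3/z) · ln([Mg²⁺]_out/[Mg²⁺]_in) with z = +2.
= (25.3/2) · ln(1.15/1.01) = 12.65 · ln(1.139)
= 12.65 · (0.1298) = 1.64 mV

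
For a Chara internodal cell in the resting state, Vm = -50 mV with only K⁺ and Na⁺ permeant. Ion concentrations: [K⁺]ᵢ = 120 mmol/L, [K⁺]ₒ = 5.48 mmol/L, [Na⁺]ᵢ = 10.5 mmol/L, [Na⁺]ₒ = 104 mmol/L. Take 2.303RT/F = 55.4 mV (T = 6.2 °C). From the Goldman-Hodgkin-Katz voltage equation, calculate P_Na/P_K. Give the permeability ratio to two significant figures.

Let α = P_Na/P_K. GHK: Vm = 55.4·log₁₀[(Kₒ + α·Naₒ)/(Kᵢ + α·Naᵢ)].
10^(Vm/55.4) = 10^(-50.0/55.4) = 0.12516
So 0.12516·(Kᵢ + α·Naᵢ) = Kₒ + α·Naₒ → α = (0.12516·120.0 − 5.48) / (104.0 − 0.12516·10.5)
α = (15.02 − 5.48) / (104.0 − 1.314) = 9.539/102.7 = 0.0929

0.093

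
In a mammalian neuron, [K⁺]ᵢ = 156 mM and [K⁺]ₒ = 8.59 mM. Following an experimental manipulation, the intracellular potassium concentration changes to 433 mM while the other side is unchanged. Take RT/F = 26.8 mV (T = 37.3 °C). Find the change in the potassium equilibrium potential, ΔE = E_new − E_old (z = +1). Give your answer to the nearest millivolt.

E_old = (26.8/1)·ln(8.59/156) = -77.70 mV
E_new = (26.8/1)·ln(8.59/433) = -105.06 mV
ΔE = -105.06 − (-77.70) = -27.36 mV

-27 mV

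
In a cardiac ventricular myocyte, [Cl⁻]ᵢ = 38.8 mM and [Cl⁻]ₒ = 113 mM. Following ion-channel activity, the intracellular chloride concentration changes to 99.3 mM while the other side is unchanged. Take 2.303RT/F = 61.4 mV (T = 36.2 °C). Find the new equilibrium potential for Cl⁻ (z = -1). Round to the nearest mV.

-3 mV

After the shift: [Cl⁻]_out = 113, [Cl⁻]_in = 99.3 mM.
E_new = (61.4/-1)·log₁₀(113/99.3) = -61.40 · (0.0561) = -3.45 mV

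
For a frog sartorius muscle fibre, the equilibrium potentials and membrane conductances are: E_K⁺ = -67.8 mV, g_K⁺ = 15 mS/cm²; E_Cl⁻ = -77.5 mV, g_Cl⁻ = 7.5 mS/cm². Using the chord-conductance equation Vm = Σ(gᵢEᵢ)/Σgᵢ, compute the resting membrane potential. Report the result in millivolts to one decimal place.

-71.0 mV

Σ gᵢEᵢ = 15·(-67.8) + 7.5·(-77.5) = -1598.25
Σ gᵢ = 15 + 7.5 = 22.5
Vm = -1598.25 / 22.5 = -71.03 mV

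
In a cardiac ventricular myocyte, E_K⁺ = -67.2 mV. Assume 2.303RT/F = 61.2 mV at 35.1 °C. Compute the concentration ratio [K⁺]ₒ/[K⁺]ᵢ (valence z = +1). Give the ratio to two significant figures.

0.080

log₁₀([out]/[in]) = E·z/(61.2) = -67.2 × 1 / 61.2 = -1.0980
[out]/[in] = 10^(-1.0980) = 0.07979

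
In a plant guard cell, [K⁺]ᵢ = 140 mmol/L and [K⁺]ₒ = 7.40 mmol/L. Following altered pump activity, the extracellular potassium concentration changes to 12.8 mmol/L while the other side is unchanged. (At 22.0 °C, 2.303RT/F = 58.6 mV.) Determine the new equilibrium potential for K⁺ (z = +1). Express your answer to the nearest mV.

After the shift: [K⁺]_out = 12.8, [K⁺]_in = 140 mmol/L.
E_new = (58.6/1)·log₁₀(12.8/140) = 58.60 · (-1.0389) = -60.88 mV

-61 mV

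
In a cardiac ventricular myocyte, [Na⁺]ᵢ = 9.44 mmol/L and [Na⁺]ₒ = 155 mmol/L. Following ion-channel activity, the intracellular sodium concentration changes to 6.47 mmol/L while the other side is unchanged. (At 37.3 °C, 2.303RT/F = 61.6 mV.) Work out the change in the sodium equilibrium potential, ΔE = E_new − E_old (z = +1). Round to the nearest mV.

10 mV

E_old = (61.6/1)·log₁₀(155/9.44) = 74.87 mV
E_new = (61.6/1)·log₁₀(155/6.47) = 84.97 mV
ΔE = 84.97 − (74.87) = 10.11 mV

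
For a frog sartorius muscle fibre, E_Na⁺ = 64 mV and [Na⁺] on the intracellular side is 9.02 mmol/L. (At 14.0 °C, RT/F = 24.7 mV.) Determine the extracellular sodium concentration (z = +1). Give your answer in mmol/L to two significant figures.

120 mmol/L

Nernst: E = (24.7/1) · ln([out]/[in]), so ln([out]/[in]) = 64.0 × 1 / 24.7 = 2.5911.
[out]/[in] = e^(2.5911) = 13.34.
[out] = 13.34 × 9.02 = 120.4 mmol/L.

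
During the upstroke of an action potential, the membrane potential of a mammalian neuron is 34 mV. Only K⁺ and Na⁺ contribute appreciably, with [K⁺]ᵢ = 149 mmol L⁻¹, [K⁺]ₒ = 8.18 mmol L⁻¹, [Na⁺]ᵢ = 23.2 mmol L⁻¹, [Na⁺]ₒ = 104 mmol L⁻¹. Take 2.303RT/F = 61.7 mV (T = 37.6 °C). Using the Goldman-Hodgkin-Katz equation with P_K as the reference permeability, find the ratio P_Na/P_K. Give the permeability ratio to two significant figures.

Let α = P_Na/P_K. GHK: Vm = 61.7·log₁₀[(Kₒ + α·Naₒ)/(Kᵢ + α·Naᵢ)].
10^(Vm/61.7) = 10^(34.0/61.7) = 3.5568
So 3.5568·(Kᵢ + α·Naᵢ) = Kₒ + α·Naₒ → α = (3.5568·149.0 − 8.18) / (104.0 − 3.5568·23.2)
α = (530 − 8.18) / (104.0 − 82.52) = 521.8/21.48 = 24.29

24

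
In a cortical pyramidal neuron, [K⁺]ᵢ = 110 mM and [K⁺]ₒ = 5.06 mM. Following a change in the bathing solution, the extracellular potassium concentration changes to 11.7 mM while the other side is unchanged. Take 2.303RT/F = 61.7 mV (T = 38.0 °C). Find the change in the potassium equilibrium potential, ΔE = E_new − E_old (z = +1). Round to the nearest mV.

22 mV

E_old = (61.7/1)·log₁₀(5.06/110) = -82.51 mV
E_new = (61.7/1)·log₁₀(11.7/110) = -60.05 mV
ΔE = -60.05 − (-82.51) = 22.46 mV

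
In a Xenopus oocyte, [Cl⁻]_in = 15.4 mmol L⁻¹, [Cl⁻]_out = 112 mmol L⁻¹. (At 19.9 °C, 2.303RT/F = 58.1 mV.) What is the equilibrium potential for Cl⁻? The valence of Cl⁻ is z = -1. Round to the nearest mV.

E = (58.1/z) · log₁₀([Cl⁻]_out/[Cl⁻]_in) with z = -1.
For an anion, dividing by z = -1 reverses the sign.
= (58.1/-1) · log₁₀(112/15.4) = -58.10 · log₁₀(7.273)
= -58.10 · (0.8617) = -50.06 mV

-50 mV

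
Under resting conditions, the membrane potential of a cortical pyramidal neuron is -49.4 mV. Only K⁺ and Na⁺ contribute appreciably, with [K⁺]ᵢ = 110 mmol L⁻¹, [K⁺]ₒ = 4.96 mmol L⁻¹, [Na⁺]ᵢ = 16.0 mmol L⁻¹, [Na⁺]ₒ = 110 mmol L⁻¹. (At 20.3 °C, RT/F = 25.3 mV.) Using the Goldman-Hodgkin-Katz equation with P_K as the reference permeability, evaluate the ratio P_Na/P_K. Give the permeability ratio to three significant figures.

Let α = P_Na/P_K. GHK: Vm = 25.3·ln[(Kₒ + α·Naₒ)/(Kᵢ + α·Naᵢ)].
e^(Vm/25.3) = e^(-49.4/25.3) = 0.14191
So 0.14191·(Kᵢ + α·Naᵢ) = Kₒ + α·Naₒ → α = (0.14191·110.0 − 4.96) / (110.0 − 0.14191·16.0)
α = (15.61 − 4.96) / (110.0 − 2.271) = 10.65/107.7 = 0.09886

0.0989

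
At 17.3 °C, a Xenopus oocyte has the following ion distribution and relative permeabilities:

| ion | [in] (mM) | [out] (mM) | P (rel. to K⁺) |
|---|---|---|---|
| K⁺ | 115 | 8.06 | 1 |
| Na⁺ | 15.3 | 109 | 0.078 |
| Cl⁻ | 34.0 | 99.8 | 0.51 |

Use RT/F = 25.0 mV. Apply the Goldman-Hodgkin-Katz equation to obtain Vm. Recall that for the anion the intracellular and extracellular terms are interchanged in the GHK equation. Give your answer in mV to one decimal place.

-39.9 mV

Vm = 25.0 · ln[(Σ P·[cation]ₒ + Σ P·[anion]ᵢ) / (Σ P·[cation]ᵢ + Σ P·[anion]ₒ)]
Numerator = 1×8.06 + 0.078×109 + 0.51×34.0 = 33.9
Denominator = 1×115 + 0.078×15.3 + 0.51×99.8 = 167.1
Vm = 25.0 · ln(0.20289) = 25.0 × (-1.5951) = -39.88 mV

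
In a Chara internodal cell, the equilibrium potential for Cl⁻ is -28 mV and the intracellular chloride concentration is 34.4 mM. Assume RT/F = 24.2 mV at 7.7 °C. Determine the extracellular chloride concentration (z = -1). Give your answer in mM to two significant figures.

Nernst: E = (24.2/-1) · ln([out]/[in]), so ln([out]/[in]) = -28.0 × -1 / 24.2 = 1.1570.
[out]/[in] = e^(1.1570) = 3.18.
[out] = 3.18 × 34.4 = 109.4 mM.

110 mM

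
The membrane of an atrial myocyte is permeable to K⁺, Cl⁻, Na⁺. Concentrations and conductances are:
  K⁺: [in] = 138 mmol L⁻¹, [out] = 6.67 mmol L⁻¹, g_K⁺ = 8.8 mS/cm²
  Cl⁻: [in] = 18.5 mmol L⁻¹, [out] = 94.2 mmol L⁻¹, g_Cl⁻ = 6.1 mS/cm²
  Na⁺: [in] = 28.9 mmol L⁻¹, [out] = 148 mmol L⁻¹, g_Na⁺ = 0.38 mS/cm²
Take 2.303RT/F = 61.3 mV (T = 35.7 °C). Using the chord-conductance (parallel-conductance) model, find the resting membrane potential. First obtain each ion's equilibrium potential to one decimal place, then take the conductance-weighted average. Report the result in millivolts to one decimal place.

E_K⁺ = (61.3/1)·log₁₀(6.67/138) = -80.7 mV
E_Cl⁻ = (61.3/-1)·log₁₀(94.2/18.5) = -43.3 mV
E_Na⁺ = (61.3/1)·log₁₀(148/28.9) = 43.5 mV
Vm = (Σ gᵢEᵢ)/(Σ gᵢ) = (8.8·-80.7 + 6.1·-43.3 + 0.38·43.5) / (8.8 + 6.1 + 0.38)
= -957.76 / 15.28 = -62.68 mV

-62.7 mV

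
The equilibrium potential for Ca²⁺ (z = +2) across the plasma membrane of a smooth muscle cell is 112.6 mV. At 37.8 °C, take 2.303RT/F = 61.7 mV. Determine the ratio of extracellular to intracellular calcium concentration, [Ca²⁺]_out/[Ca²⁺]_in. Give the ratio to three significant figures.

4470

log₁₀([out]/[in]) = E·z/(61.7) = 112.6 × 2 / 61.7 = 3.6499
[out]/[in] = 10^(3.6499) = 4466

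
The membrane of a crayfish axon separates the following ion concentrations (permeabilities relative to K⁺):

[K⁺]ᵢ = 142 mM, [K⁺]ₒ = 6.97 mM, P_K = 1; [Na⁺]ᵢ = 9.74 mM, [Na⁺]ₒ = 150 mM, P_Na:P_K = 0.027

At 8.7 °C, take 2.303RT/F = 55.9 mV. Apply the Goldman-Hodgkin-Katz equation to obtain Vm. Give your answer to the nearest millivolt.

-62 mV

Vm = 55.9 · log₁₀[(Σ P·[cation]ₒ + Σ P·[anion]ᵢ) / (Σ P·[cation]ᵢ + Σ P·[anion]ₒ)]
Numerator = 1×6.97 + 0.027×150 = 11.02
Denominator = 1×142 + 0.027×9.74 = 142.3
Vm = 55.9 · log₁₀(0.077462) = 55.9 × (-1.1109) = -62.10 mV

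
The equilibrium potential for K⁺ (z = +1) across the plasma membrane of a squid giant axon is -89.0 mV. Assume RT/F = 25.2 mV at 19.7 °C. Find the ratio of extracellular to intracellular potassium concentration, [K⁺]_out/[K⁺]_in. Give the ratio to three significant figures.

0.0293

ln([out]/[in]) = E·z/(25.2) = -89.0 × 1 / 25.2 = -3.5317
[out]/[in] = e^(-3.5317) = 0.02925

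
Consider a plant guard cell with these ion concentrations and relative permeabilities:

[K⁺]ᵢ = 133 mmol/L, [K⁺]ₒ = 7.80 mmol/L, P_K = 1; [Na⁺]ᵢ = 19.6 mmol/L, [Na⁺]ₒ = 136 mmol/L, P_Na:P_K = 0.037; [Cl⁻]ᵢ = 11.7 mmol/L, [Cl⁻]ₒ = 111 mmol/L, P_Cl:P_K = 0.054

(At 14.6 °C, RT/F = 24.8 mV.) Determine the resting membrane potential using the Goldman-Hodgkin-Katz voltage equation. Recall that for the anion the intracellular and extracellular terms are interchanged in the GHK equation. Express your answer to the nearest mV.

-58 mV

Vm = 24.8 · ln[(Σ P·[cation]ₒ + Σ P·[anion]ᵢ) / (Σ P·[cation]ᵢ + Σ P·[anion]ₒ)]
Numerator = 1×7.80 + 0.037×136 + 0.054×11.7 = 13.46
Denominator = 1×133 + 0.037×19.6 + 0.054×111 = 139.7
Vm = 24.8 · ln(0.096363) = 24.8 × (-2.3396) = -58.02 mV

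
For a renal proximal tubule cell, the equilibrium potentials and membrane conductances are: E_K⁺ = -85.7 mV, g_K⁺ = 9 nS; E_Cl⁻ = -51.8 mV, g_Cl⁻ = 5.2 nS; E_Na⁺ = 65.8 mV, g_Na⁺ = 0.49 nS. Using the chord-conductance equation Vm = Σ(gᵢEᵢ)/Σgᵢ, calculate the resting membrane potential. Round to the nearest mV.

Σ gᵢEᵢ = 9·(-85.7) + 5.2·(-51.8) + 0.49·(65.8) = -1008.42
Σ gᵢ = 9 + 5.2 + 0.49 = 14.69
Vm = -1008.42 / 14.69 = -68.65 mV

-69 mV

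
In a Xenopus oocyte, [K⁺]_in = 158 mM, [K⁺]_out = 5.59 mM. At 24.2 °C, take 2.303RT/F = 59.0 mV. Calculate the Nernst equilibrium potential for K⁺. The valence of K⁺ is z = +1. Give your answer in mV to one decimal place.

-85.6 mV

E = (59.0/z) · log₁₀([K⁺]_out/[K⁺]_in) with z = +1.
= (59.0/1) · log₁₀(5.59/158) = 59.00 · log₁₀(0.03538)
= 59.00 · (-1.4512) = -85.62 mV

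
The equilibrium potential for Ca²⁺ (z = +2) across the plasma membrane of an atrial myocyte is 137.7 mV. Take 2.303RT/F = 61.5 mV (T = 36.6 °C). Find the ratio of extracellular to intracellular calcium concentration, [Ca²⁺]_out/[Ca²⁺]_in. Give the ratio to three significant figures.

log₁₀([out]/[in]) = E·z/(61.5) = 137.7 × 2 / 61.5 = 4.4780
[out]/[in] = 10^(4.4780) = 3.006e+04

30100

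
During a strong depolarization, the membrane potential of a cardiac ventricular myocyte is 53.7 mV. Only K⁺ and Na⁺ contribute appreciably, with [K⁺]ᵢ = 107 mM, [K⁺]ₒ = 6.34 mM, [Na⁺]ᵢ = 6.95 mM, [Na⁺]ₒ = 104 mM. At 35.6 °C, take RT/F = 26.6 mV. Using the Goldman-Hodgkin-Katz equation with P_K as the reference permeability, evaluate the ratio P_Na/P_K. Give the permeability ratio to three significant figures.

15.5

Let α = P_Na/P_K. GHK: Vm = 26.6·ln[(Kₒ + α·Naₒ)/(Kᵢ + α·Naᵢ)].
e^(Vm/26.6) = e^(53.7/26.6) = 7.5293
So 7.5293·(Kᵢ + α·Naᵢ) = Kₒ + α·Naₒ → α = (7.5293·107.0 − 6.34) / (104.0 − 7.5293·6.95)
α = (805.6 − 6.34) / (104.0 − 52.33) = 799.3/51.67 = 15.47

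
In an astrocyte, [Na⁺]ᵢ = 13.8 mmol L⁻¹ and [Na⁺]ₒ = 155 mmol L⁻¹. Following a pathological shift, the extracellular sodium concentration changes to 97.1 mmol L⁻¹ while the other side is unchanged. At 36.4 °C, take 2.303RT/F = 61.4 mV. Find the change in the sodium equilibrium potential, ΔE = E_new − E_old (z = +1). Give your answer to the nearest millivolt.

E_old = (61.4/1)·log₁₀(155/13.8) = 64.50 mV
E_new = (61.4/1)·log₁₀(97.1/13.8) = 52.03 mV
ΔE = 52.03 − (64.50) = -12.47 mV

-12 mV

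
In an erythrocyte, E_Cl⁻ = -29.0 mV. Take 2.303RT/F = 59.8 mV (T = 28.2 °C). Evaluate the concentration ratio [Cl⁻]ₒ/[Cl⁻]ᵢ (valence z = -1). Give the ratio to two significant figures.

3.1

log₁₀([out]/[in]) = E·z/(59.8) = -29.0 × -1 / 59.8 = 0.4849
[out]/[in] = 10^(0.4849) = 3.055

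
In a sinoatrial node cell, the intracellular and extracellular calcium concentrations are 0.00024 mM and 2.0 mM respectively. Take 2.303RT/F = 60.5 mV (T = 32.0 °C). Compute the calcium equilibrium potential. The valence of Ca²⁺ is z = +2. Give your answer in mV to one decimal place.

118.6 mV

E = (60.5/z) · log₁₀([Ca²⁺]_out/[Ca²⁺]_in) with z = +2.
= (60.5/2) · log₁₀(2.0/0.00024) = 30.25 · log₁₀(8333)
= 30.25 · (3.9208) = 118.60 mV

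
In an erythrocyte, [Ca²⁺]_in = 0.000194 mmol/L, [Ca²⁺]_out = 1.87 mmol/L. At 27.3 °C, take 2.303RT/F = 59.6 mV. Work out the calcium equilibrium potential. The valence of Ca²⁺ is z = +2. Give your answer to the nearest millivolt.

119 mV

E = (59.6/z) · log₁₀([Ca²⁺]_out/[Ca²⁺]_in) with z = +2.
= (59.6/2) · log₁₀(1.87/0.000194) = 29.80 · log₁₀(9639)
= 29.80 · (3.9840) = 118.72 mV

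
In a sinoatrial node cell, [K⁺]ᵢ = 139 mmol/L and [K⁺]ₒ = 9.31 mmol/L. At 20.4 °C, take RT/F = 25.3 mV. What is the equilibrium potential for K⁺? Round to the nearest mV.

E = (25.3/z) · ln([K⁺]_out/[K⁺]_in) with z = +1.
= (25.3/1) · ln(9.31/139) = 25.30 · ln(0.06698)
= 25.30 · (-2.7034) = -68.40 mV

-68 mV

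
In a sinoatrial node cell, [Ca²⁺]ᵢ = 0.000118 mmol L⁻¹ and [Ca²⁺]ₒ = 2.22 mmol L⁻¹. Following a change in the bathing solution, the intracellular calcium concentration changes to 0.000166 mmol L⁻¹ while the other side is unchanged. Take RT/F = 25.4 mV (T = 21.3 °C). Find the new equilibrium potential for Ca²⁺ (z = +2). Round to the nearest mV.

121 mV

After the shift: [Ca²⁺]_out = 2.22, [Ca²⁺]_in = 0.000166 mmol L⁻¹.
E_new = (25.4/2)·ln(2.22/0.000166) = 12.70 · (9.5010) = 120.66 mV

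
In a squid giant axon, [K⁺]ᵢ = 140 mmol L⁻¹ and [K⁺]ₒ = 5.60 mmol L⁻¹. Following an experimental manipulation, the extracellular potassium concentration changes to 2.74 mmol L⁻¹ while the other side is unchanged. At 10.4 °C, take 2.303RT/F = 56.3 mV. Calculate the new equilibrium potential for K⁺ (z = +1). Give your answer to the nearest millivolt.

-96 mV

After the shift: [K⁺]_out = 2.74, [K⁺]_in = 140 mmol L⁻¹.
E_new = (56.3/1)·log₁₀(2.74/140) = 56.30 · (-1.7084) = -96.18 mV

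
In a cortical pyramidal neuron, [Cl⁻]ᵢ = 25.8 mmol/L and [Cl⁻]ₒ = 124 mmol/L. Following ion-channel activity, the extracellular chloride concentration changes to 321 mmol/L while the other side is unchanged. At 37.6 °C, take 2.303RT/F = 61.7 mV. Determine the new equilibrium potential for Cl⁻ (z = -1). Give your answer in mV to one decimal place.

-67.6 mV

After the shift: [Cl⁻]_out = 321, [Cl⁻]_in = 25.8 mmol/L.
E_new = (61.7/-1)·log₁₀(321/25.8) = -61.70 · (1.0949) = -67.55 mV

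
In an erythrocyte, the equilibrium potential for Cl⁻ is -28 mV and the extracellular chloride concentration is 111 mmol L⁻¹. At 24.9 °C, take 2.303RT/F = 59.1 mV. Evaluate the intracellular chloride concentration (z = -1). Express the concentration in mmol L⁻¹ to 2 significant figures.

37 mmol L⁻¹

Nernst: E = (59.1/-1) · log₁₀([out]/[in]), so log₁₀([out]/[in]) = -28.0 × -1 / 59.1 = 0.4738.
[out]/[in] = 10^(0.4738) = 2.977.
[in] = 111 / 2.977 = 37.29 mmol L⁻¹.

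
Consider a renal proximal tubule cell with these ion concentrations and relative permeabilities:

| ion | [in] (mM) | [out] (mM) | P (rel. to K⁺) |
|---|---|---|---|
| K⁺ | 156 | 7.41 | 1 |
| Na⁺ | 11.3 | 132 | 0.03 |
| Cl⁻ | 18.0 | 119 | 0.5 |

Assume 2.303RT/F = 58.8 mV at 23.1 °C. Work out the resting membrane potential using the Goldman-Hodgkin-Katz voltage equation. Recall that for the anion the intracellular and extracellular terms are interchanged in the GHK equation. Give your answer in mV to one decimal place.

-60.3 mV

Vm = 58.8 · log₁₀[(Σ P·[cation]ₒ + Σ P·[anion]ᵢ) / (Σ P·[cation]ᵢ + Σ P·[anion]ₒ)]
Numerator = 1×7.41 + 0.03×132 + 0.5×18.0 = 20.37
Denominator = 1×156 + 0.03×11.3 + 0.5×119 = 215.8
Vm = 58.8 · log₁₀(0.094376) = 58.8 × (-1.0251) = -60.28 mV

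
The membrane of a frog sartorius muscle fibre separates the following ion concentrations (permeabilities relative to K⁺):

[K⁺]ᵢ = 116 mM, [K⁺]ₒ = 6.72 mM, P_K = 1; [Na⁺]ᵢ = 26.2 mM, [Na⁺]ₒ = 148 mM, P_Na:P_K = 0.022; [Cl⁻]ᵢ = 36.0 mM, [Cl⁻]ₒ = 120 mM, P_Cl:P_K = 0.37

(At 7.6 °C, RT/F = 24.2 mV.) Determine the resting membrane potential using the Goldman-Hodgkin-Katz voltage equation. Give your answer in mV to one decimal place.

-46.8 mV

Vm = 24.2 · ln[(Σ P·[cation]ₒ + Σ P·[anion]ᵢ) / (Σ P·[cation]ᵢ + Σ P·[anion]ₒ)]
Numerator = 1×6.72 + 0.022×148 + 0.37×36.0 = 23.3
Denominator = 1×116 + 0.022×26.2 + 0.37×120 = 161
Vm = 24.2 · ln(0.14472) = 24.2 × (-1.9330) = -46.78 mV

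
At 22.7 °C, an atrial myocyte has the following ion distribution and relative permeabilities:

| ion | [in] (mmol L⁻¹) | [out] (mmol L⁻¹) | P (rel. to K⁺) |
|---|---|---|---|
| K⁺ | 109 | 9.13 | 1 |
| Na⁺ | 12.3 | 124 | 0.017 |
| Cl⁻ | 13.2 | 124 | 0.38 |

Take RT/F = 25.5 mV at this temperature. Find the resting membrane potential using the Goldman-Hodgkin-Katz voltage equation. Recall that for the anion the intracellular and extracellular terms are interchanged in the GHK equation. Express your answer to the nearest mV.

-58 mV

Vm = 25.5 · ln[(Σ P·[cation]ₒ + Σ P·[anion]ᵢ) / (Σ P·[cation]ᵢ + Σ P·[anion]ₒ)]
Numerator = 1×9.13 + 0.017×124 + 0.38×13.2 = 16.25
Denominator = 1×109 + 0.017×12.3 + 0.38×124 = 156.3
Vm = 25.5 · ln(0.10397) = 25.5 × (-2.2636) = -57.72 mV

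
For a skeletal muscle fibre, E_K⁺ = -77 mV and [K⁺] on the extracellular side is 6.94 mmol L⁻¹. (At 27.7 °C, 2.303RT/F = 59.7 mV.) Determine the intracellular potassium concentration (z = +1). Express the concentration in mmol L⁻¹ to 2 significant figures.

140 mmol L⁻¹

Nernst: E = (59.7/1) · log₁₀([out]/[in]), so log₁₀([out]/[in]) = -77.0 × 1 / 59.7 = -1.2898.
[out]/[in] = 10^(-1.2898) = 0.05131.
[in] = 6.94 / 0.05131 = 135.3 mmol L⁻¹.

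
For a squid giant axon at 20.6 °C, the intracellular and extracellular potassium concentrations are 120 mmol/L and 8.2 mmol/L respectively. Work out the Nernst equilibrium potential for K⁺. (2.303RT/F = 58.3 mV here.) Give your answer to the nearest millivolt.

-68 mV

E = (58.3/z) · log₁₀([K⁺]_out/[K⁺]_in) with z = +1.
= (58.3/1) · log₁₀(8.2/120) = 58.30 · log₁₀(0.06833)
= 58.30 · (-1.1654) = -67.94 mV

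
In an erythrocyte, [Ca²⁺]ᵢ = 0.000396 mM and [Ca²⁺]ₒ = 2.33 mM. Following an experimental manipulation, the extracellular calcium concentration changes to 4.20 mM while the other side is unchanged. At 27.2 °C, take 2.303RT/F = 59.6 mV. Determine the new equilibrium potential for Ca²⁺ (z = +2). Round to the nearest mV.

120 mV

After the shift: [Ca²⁺]_out = 4.20, [Ca²⁺]_in = 0.000396 mM.
E_new = (59.6/2)·log₁₀(4.20/0.000396) = 29.80 · (4.0256) = 119.96 mV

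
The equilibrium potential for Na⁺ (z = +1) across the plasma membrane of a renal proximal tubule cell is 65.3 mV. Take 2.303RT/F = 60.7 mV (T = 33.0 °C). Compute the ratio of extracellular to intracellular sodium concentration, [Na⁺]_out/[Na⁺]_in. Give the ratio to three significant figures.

log₁₀([out]/[in]) = E·z/(60.7) = 65.3 × 1 / 60.7 = 1.0758
[out]/[in] = 10^(1.0758) = 11.91

11.9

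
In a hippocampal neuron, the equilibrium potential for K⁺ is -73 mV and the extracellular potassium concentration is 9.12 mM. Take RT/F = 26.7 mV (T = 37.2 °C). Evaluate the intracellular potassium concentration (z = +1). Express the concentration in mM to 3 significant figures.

Nernst: E = (26.7/1) · ln([out]/[in]), so ln([out]/[in]) = -73.0 × 1 / 26.7 = -2.7341.
[out]/[in] = e^(-2.7341) = 0.06495.
[in] = 9.12 / 0.06495 = 140.4 mM.

140 mM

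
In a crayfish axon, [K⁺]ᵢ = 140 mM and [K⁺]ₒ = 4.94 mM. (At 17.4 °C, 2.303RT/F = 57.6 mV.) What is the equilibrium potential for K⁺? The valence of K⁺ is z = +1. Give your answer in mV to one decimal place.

E = (57.6/z) · log₁₀([K⁺]_out/[K⁺]_in) with z = +1.
= (57.6/1) · log₁₀(4.94/140) = 57.60 · log₁₀(0.03529)
= 57.60 · (-1.4524) = -83.66 mV

-83.7 mV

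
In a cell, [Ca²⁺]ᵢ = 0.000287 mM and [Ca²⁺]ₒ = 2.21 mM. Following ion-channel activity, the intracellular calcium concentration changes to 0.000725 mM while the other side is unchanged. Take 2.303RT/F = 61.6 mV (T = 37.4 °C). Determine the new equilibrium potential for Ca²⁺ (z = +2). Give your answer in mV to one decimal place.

After the shift: [Ca²⁺]_out = 2.21, [Ca²⁺]_in = 0.000725 mM.
E_new = (61.6/2)·log₁₀(2.21/0.000725) = 30.80 · (3.4841) = 107.31 mV

107.3 mV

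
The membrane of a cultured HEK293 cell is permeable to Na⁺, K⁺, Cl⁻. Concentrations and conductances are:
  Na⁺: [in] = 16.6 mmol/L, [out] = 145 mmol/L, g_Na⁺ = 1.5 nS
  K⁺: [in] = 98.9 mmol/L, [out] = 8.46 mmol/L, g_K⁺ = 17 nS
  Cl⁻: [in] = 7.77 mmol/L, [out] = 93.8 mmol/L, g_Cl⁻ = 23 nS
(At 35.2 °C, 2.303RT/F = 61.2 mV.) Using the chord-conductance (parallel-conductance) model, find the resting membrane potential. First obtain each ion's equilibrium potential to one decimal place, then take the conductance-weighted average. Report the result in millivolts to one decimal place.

-61.4 mV

E_Na⁺ = (61.2/1)·log₁₀(145/16.6) = 57.6 mV
E_K⁺ = (61.2/1)·log₁₀(8.46/98.9) = -65.4 mV
E_Cl⁻ = (61.2/-1)·log₁₀(93.8/7.77) = -66.2 mV
Vm = (Σ gᵢEᵢ)/(Σ gᵢ) = (1.5·57.6 + 17·-65.4 + 23·-66.2) / (1.5 + 17 + 23)
= -2548.00 / 41.5 = -61.40 mV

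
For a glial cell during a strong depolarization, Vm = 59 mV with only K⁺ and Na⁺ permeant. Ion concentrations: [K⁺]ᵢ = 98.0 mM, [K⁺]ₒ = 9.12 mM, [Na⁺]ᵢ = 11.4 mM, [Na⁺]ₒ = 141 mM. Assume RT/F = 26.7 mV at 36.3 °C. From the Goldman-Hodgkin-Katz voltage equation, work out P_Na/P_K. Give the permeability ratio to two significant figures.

24

Let α = P_Na/P_K. GHK: Vm = 26.7·ln[(Kₒ + α·Naₒ)/(Kᵢ + α·Naᵢ)].
e^(Vm/26.7) = e^(59.0/26.7) = 9.1133
So 9.1133·(Kᵢ + α·Naᵢ) = Kₒ + α·Naₒ → α = (9.1133·98.0 − 9.12) / (141.0 − 9.1133·11.4)
α = (893.1 − 9.12) / (141.0 − 103.9) = 884/37.11 = 23.82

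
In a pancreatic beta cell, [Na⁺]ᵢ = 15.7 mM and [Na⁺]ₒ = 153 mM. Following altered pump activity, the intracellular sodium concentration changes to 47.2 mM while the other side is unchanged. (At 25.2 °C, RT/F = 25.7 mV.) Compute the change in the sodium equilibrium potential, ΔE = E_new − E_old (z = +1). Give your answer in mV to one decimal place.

E_old = (25.7/1)·ln(153/15.7) = 58.51 mV
E_new = (25.7/1)·ln(153/47.2) = 30.22 mV
ΔE = 30.22 − (58.51) = -28.29 mV

-28.3 mV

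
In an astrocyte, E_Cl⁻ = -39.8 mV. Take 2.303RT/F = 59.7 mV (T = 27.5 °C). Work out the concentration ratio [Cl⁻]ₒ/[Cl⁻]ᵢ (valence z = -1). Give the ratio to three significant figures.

log₁₀([out]/[in]) = E·z/(59.7) = -39.8 × -1 / 59.7 = 0.6667
[out]/[in] = 10^(0.6667) = 4.642

4.64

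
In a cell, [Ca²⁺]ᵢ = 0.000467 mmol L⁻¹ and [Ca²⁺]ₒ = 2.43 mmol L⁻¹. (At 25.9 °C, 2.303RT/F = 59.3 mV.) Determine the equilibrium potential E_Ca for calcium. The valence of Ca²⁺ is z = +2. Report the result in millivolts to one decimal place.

110.2 mV

E = (59.3/z) · log₁₀([Ca²⁺]_out/[Ca²⁺]_in) with z = +2.
= (59.3/2) · log₁₀(2.43/0.000467) = 29.65 · log₁₀(5203)
= 29.65 · (3.7163) = 110.19 mV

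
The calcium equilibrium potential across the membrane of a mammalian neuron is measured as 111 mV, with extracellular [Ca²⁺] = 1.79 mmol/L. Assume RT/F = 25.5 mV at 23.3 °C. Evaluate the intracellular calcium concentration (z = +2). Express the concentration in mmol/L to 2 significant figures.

0.00030 mmol/L

Nernst: E = (25.5/2) · ln([out]/[in]), so ln([out]/[in]) = 111.0 × 2 / 25.5 = 8.7059.
[out]/[in] = e^(8.7059) = 6038.
[in] = 1.79 / 6038 = 0.0002964 mmol/L.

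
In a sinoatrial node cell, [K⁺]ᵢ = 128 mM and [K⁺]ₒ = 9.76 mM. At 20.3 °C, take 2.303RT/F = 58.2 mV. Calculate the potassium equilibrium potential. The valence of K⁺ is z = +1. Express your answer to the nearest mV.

E = (58.2/z) · log₁₀([K⁺]_out/[K⁺]_in) with z = +1.
= (58.2/1) · log₁₀(9.76/128) = 58.20 · log₁₀(0.07625)
= 58.20 · (-1.1178) = -65.05 mV

-65 mV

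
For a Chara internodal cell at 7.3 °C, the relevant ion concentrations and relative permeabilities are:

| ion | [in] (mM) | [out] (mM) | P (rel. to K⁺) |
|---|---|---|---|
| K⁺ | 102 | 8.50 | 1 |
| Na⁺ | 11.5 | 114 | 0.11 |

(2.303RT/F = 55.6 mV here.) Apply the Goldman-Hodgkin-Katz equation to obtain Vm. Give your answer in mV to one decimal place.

-38.4 mV

Vm = 55.6 · log₁₀[(Σ P·[cation]ₒ + Σ P·[anion]ᵢ) / (Σ P·[cation]ᵢ + Σ P·[anion]ₒ)]
Numerator = 1×8.50 + 0.11×114 = 21.04
Denominator = 1×102 + 0.11×11.5 = 103.3
Vm = 55.6 · log₁₀(0.20375) = 55.6 × (-0.6909) = -38.41 mV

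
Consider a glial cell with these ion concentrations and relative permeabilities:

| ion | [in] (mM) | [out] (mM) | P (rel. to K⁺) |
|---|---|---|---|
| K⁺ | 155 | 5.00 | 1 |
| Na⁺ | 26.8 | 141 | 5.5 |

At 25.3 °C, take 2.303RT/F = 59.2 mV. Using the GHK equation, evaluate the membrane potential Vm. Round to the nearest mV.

Vm = 59.2 · log₁₀[(Σ P·[cation]ₒ + Σ P·[anion]ᵢ) / (Σ P·[cation]ᵢ + Σ P·[anion]ₒ)]
Numerator = 1×5.00 + 5.5×141 = 780.5
Denominator = 1×155 + 5.5×26.8 = 302.4
Vm = 59.2 · log₁₀(2.581) = 59.2 × (0.4118) = 24.38 mV

24 mV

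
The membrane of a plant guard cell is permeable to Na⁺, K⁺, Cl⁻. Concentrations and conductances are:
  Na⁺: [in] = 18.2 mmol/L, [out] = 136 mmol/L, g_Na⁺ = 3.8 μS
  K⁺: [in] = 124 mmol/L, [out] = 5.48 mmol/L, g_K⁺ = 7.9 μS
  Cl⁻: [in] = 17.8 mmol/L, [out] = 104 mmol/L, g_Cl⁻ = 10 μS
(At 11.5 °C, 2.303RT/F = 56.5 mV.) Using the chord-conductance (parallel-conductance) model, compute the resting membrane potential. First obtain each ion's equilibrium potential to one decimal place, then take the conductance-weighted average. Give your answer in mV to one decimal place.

E_Na⁺ = (56.5/1)·log₁₀(136/18.2) = 49.4 mV
E_K⁺ = (56.5/1)·log₁₀(5.48/124) = -76.5 mV
E_Cl⁻ = (56.5/-1)·log₁₀(104/17.8) = -43.3 mV
Vm = (Σ gᵢEᵢ)/(Σ gᵢ) = (3.8·49.4 + 7.9·-76.5 + 10·-43.3) / (3.8 + 7.9 + 10)
= -849.63 / 21.7 = -39.15 mV

-39.2 mV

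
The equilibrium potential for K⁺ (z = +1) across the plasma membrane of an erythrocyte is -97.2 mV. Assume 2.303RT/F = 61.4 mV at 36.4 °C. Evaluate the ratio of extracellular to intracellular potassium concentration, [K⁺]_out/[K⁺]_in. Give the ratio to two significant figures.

0.026

log₁₀([out]/[in]) = E·z/(61.4) = -97.2 × 1 / 61.4 = -1.5831
[out]/[in] = 10^(-1.5831) = 0.02612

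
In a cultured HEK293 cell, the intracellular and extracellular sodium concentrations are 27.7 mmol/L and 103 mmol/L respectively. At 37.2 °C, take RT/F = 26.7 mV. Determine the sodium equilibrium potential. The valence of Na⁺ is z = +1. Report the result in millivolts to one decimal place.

35.1 mV

E = (26.7/z) · ln([Na⁺]_out/[Na⁺]_in) with z = +1.
= (26.7/1) · ln(103/27.7) = 26.70 · ln(3.718)
= 26.70 · (1.3133) = 35.07 mV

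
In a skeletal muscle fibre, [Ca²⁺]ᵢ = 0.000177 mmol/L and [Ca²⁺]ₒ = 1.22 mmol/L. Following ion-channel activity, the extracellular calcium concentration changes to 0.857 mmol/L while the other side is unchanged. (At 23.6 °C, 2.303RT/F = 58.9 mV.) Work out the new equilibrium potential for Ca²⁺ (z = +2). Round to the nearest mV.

After the shift: [Ca²⁺]_out = 0.857, [Ca²⁺]_in = 0.000177 mmol/L.
E_new = (58.9/2)·log₁₀(0.857/0.000177) = 29.45 · (3.6850) = 108.52 mV

109 mV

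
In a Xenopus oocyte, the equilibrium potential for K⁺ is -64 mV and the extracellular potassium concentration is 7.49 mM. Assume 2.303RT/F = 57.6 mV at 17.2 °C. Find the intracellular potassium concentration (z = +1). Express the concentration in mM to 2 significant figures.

97 mM

Nernst: E = (57.6/1) · log₁₀([out]/[in]), so log₁₀([out]/[in]) = -64.0 × 1 / 57.6 = -1.1111.
[out]/[in] = 10^(-1.1111) = 0.07743.
[in] = 7.49 / 0.07743 = 96.74 mM.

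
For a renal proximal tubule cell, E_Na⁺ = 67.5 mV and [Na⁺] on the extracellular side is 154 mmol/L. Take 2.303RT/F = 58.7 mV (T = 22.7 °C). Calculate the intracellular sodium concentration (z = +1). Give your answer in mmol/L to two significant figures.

Nernst: E = (58.7/1) · log₁₀([out]/[in]), so log₁₀([out]/[in]) = 67.5 × 1 / 58.7 = 1.1499.
[out]/[in] = 10^(1.1499) = 14.12.
[in] = 154 / 14.12 = 10.9 mmol/L.

11 mmol/L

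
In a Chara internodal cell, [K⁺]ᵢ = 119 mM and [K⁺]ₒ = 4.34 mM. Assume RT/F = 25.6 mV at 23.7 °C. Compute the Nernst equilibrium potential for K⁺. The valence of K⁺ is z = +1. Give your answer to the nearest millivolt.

E = (25.6/z) · ln([K⁺]_out/[K⁺]_in) with z = +1.
= (25.6/1) · ln(4.34/119) = 25.60 · ln(0.03647)
= 25.60 · (-3.3112) = -84.77 mV

-85 mV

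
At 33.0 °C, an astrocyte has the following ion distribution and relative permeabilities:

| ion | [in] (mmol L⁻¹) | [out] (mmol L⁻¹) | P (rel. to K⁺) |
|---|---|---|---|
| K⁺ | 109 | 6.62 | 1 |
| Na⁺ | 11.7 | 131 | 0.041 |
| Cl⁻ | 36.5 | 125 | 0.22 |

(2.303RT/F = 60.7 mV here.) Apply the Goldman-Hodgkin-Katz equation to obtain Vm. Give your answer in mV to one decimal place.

-50.7 mV

Vm = 60.7 · log₁₀[(Σ P·[cation]ₒ + Σ P·[anion]ᵢ) / (Σ P·[cation]ᵢ + Σ P·[anion]ₒ)]
Numerator = 1×6.62 + 0.041×131 + 0.22×36.5 = 20.02
Denominator = 1×109 + 0.041×11.7 + 0.22×125 = 137
Vm = 60.7 · log₁₀(0.14616) = 60.7 × (-0.8352) = -50.69 mV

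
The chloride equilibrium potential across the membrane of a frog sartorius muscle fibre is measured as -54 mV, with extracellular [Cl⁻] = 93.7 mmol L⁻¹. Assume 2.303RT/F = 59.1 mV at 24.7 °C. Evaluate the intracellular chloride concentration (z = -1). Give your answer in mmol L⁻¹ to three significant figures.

11.4 mmol L⁻¹

Nernst: E = (59.1/-1) · log₁₀([out]/[in]), so log₁₀([out]/[in]) = -54.0 × -1 / 59.1 = 0.9137.
[out]/[in] = 10^(0.9137) = 8.198.
[in] = 93.7 / 8.198 = 11.43 mmol L⁻¹.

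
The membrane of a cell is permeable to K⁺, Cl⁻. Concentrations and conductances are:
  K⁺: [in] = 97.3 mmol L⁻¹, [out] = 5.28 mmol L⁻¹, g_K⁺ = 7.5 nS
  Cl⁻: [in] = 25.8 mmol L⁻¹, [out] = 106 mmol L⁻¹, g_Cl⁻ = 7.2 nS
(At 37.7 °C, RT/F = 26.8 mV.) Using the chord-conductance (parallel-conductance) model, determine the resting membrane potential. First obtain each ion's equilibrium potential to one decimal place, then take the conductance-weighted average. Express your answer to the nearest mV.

E_K⁺ = (26.8/1)·ln(5.28/97.3) = -78.1 mV
E_Cl⁻ = (26.8/-1)·ln(106/25.8) = -37.9 mV
Vm = (Σ gᵢEᵢ)/(Σ gᵢ) = (7.5·-78.1 + 7.2·-37.9) / (7.5 + 7.2)
= -858.63 / 14.7 = -58.41 mV

-58 mV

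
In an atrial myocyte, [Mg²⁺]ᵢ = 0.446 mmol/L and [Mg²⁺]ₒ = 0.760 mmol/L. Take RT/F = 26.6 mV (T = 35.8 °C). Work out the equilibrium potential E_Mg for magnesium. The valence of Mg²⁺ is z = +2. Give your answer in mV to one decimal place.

E = (26.6/z) · ln([Mg²⁺]_out/[Mg²⁺]_in) with z = +2.
= (26.6/2) · ln(0.760/0.446) = 13.30 · ln(1.704)
= 13.30 · (0.5330) = 7.09 mV

7.1 mV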